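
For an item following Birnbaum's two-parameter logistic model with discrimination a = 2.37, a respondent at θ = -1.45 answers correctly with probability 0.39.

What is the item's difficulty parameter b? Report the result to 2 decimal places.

-1.26

P(θ) = 1 / (1 + exp(−a(θ − b)))
logit(0.39) = ln(0.39/0.61) = -0.4473
b = θ − logit/(a) = -1.45 − (-0.4473)/2.3700 = -1.2613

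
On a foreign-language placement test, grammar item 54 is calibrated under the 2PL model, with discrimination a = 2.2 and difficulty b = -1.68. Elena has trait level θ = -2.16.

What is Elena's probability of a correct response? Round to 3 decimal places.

P(θ) = 1 / (1 + exp(−a(θ − b)))
Exponent: 2.2 × (-2.16 − (-1.68)) = -1.0560
1/(1 + e^{1.0560}) = 0.2581

0.258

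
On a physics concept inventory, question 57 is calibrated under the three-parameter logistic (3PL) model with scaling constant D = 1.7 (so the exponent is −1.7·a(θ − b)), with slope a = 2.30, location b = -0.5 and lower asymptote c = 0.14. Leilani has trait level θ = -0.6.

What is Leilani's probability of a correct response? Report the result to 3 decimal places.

0.487

P(θ) = c + (1 − c) · 1 / (1 + exp(−D·a(θ − b)))
Exponent: 1.7 × 2.30 × (-0.6 − (-0.5)) = -0.3910
1/(1 + e^{0.3910}) = 0.4035
P = 0.14 + 0.86 × 0.4035 = 0.4870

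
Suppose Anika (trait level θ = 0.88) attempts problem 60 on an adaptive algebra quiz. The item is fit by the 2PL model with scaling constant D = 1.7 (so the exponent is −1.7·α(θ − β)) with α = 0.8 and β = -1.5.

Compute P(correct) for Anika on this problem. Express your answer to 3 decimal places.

0.962

P(θ) = 1 / (1 + exp(−D·α(θ − β)))
Exponent: 1.7 × 0.8 × (0.88 − (-1.5)) = 3.2368
1/(1 + e^{-3.2368}) = 0.9622
P = 0.9622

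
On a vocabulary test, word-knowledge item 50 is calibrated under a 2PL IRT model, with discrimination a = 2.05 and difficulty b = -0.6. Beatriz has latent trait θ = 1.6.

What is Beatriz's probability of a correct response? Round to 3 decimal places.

P(θ) = 1 / (1 + exp(−a(θ − b)))
Exponent: 2.05 × (1.6 − (-0.6)) = 4.5100
1/(1 + e^{-4.5100}) = 0.9891

0.989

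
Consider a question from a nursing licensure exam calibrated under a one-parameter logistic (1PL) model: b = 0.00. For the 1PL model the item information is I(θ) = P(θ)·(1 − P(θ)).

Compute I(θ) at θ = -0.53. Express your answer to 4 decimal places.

0.2332

P = 1/(1+e^{0.5300}) = 0.3705
P(1−P) = 0.3705 × 0.6295 = 0.2332
I = P(1−P) = 0.23323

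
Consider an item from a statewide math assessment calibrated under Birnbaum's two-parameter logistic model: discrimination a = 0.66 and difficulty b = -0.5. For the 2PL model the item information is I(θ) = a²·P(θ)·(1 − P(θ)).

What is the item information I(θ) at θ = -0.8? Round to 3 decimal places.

P = 1/(1+e^{0.1980}) = 0.4507
P(1−P) = 0.4507 × 0.5493 = 0.2476
I = a² × P(1−P) = 0.66² × 0.2476 = 0.10784

0.108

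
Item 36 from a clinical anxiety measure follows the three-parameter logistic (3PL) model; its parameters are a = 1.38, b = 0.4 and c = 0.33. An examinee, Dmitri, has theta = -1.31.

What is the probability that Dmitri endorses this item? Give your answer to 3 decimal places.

0.388

P(theta) = c + (1 − c) · 1 / (1 + exp(−a(theta − b)))
Exponent: 1.38 × (-1.31 − 0.4) = -2.3598
1/(1 + e^{2.3598}) = 0.0863
P = 0.33 + 0.67 × 0.0863 = 0.3878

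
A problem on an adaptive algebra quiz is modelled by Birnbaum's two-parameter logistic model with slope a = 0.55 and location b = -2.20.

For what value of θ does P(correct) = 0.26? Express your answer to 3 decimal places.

P(θ) = 1 / (1 + exp(−a(θ − b)))
logit = ln(0.2600/0.7400) = -1.0460
θ = b + logit/(a) = -2.20 + (-1.0460)/0.5500 = -4.1018

-4.102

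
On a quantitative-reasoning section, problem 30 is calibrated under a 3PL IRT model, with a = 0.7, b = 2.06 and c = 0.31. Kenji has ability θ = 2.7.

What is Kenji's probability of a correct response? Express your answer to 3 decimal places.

P(θ) = c + (1 − c) · 1 / (1 + exp(−a(θ − b)))
Exponent: 0.7 × (2.7 − 2.06) = 0.4480
1/(1 + e^{-0.4480}) = 0.6102
P = 0.31 + 0.69 × 0.6102 = 0.7310

0.731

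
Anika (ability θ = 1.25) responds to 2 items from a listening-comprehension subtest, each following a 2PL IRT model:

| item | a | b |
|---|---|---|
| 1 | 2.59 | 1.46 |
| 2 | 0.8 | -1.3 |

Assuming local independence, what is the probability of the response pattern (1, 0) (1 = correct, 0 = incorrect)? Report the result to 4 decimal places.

0.0423

P(θ) = 1 / (1 + exp(−a(θ − b)))
P_1 = 1/(1+e^{0.5439}) = 0.3673
P_2 = 1/(1+e^{-2.0400}) = 0.8849
L = P_1 × (1−P_2) = 0.3673 × 0.1151 = 0.04226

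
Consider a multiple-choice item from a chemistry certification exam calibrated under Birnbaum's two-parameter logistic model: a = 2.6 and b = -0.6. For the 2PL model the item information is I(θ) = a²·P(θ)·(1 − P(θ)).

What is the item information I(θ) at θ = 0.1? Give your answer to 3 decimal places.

P = 1/(1+e^{-1.8200}) = 0.8606
P(1−P) = 0.8606 × 0.1394 = 0.1200
I = a² × P(1−P) = 2.6² × 0.1200 = 0.81115

0.811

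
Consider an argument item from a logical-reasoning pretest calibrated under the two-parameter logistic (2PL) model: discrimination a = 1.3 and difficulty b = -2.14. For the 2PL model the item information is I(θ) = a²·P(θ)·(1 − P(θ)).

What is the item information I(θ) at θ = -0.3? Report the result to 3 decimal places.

P = 1/(1+e^{-2.3920}) = 0.9162
P(1−P) = 0.9162 × 0.0838 = 0.0768
I = a² × P(1−P) = 1.3² × 0.0768 = 0.12973

0.130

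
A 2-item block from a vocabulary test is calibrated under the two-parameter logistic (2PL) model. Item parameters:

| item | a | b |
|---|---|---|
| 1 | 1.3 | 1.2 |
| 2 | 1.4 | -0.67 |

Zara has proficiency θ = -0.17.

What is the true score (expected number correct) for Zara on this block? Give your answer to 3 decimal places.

0.812

P(θ) = 1 / (1 + exp(−a(θ − b)))
P_1 = 1/(1+e^{1.7810}) = 0.1442
P_2 = 1/(1+e^{-0.7000}) = 0.6682
E[score] = 0.1442 + 0.6682 = 0.8124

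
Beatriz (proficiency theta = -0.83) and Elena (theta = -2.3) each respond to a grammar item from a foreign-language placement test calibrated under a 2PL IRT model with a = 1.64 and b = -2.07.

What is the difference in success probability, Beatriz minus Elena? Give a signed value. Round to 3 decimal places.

0.477

P(theta) = 1 / (1 + exp(−a(theta − b)))
P(Beatriz) = 0.8843  [exponent 2.0336]
P(Elena) = 0.4068  [exponent -0.3772]
Difference = 0.8843 − 0.4068 = 0.4775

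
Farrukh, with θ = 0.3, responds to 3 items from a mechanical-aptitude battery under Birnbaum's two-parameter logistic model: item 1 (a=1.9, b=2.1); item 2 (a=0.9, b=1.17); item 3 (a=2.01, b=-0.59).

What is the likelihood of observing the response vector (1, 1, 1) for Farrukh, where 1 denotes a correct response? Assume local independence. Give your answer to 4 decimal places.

P(θ) = 1 / (1 + exp(−a(θ − b)))
P_1 = 1/(1+e^{3.4200}) = 0.0317
P_2 = 1/(1+e^{0.7830}) = 0.3137
P_3 = 1/(1+e^{-1.7889}) = 0.8568
L = P_1 × P_2 × P_3 = 0.0317 × 0.3137 × 0.8568 = 0.00851

0.0085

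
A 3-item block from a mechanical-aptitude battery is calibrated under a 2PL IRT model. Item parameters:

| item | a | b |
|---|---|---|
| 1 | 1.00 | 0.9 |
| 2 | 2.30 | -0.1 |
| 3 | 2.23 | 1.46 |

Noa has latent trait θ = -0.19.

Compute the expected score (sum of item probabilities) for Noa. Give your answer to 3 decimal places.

0.725

P(θ) = 1 / (1 + exp(−a(θ − b)))
P_1 = 1/(1+e^{1.0900}) = 0.2516
P_2 = 1/(1+e^{0.2070}) = 0.4484
P_3 = 1/(1+e^{3.6795}) = 0.0246
E[score] = 0.2516 + 0.4484 + 0.0246 = 0.7247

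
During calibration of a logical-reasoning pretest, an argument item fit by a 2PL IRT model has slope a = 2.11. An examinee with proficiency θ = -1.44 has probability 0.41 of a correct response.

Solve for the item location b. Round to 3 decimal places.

P(θ) = 1 / (1 + exp(−a(θ − b)))
logit(0.41) = ln(0.41/0.59) = -0.3640
b = θ − logit/(a) = -1.44 − (-0.3640)/2.1100 = -1.2675

-1.268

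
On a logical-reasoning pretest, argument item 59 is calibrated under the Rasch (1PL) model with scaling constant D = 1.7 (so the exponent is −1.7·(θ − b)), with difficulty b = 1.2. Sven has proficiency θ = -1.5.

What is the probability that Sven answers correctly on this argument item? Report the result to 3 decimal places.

P(θ) = 1 / (1 + exp(−D·(θ − b)))
Exponent: 1.7 × (-1.5 − 1.2) = -4.5900
1/(1 + e^{4.5900}) = 0.0101
P = 0.0101

0.010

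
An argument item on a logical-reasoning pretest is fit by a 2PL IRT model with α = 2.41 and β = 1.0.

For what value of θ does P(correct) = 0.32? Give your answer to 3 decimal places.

0.687

P(θ) = 1 / (1 + exp(−α(θ − β)))
logit = ln(0.3200/0.6800) = -0.7538
θ = β + logit/(α) = 1.0 + (-0.7538)/2.4100 = 0.6872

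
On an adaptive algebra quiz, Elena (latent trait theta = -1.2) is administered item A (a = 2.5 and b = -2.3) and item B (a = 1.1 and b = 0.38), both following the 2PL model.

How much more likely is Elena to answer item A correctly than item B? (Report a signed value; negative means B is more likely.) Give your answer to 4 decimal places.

0.7903

P(theta) = 1 / (1 + exp(−a(theta − b)))
P_A = 0.9399
P_B = 0.1496
P_A − P_B = 0.7903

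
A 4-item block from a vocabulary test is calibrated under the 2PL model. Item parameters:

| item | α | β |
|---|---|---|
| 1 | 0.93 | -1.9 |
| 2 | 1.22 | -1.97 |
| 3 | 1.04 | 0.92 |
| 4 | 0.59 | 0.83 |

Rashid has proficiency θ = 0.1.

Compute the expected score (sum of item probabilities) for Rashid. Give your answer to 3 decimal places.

P(θ) = 1 / (1 + exp(−α(θ − β)))
P_1 = 1/(1+e^{-1.8600}) = 0.8653
P_2 = 1/(1+e^{-2.5254}) = 0.9259
P_3 = 1/(1+e^{0.8528}) = 0.2988
P_4 = 1/(1+e^{0.4307}) = 0.3940
E[score] = 0.8653 + 0.9259 + 0.2988 + 0.3940 = 2.4840

2.484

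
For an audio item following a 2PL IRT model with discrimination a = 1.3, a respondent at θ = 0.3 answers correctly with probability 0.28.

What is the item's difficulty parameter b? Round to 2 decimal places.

1.03

P(θ) = 1 / (1 + exp(−a(θ − b)))
logit(0.28) = ln(0.28/0.72) = -0.9445
b = θ − logit/(a) = 0.3 − (-0.9445)/1.3000 = 1.0265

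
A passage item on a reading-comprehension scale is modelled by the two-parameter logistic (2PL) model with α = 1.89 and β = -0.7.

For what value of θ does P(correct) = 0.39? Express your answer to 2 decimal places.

P(θ) = 1 / (1 + exp(−α(θ − β)))
logit = ln(0.3900/0.6100) = -0.4473
θ = β + logit/(α) = -0.7 + (-0.4473)/1.8900 = -0.9367

-0.94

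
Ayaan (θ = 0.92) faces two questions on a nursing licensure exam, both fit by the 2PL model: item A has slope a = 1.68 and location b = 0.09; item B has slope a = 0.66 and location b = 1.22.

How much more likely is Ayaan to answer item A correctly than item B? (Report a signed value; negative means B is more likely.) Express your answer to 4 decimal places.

P(θ) = 1 / (1 + exp(−a(θ − b)))
P_A = 0.8013
P_B = 0.4507
P_A − P_B = 0.3506

0.3506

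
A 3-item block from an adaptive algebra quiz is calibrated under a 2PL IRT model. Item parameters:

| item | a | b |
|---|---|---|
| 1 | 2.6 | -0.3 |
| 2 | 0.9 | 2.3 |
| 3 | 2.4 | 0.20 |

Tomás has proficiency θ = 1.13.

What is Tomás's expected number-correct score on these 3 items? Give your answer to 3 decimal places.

2.138

P(θ) = 1 / (1 + exp(−a(θ − b)))
P_1 = 1/(1+e^{-3.7180}) = 0.9763
P_2 = 1/(1+e^{1.0530}) = 0.2586
P_3 = 1/(1+e^{-2.2320}) = 0.9031
E[score] = 0.9763 + 0.2586 + 0.9031 = 2.1380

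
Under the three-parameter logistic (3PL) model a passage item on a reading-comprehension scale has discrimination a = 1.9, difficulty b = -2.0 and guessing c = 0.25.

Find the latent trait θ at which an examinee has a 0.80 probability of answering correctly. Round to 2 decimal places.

P(θ) = c + (1 − c) · 1 / (1 + exp(−a(θ − b)))
Remove guessing floor: (0.80 − 0.25)/(1 − 0.25) = 0.7333
logit = ln(0.7333/0.2667) = 1.0116
θ = b + logit/(a) = -2.0 + 1.0116/1.9000 = -1.4676

-1.47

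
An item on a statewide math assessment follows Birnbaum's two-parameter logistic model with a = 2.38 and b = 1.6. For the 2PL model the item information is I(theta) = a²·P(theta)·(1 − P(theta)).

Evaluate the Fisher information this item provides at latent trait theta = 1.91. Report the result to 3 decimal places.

P = 1/(1+e^{-0.7378}) = 0.6765
P(1−P) = 0.6765 × 0.3235 = 0.2188
I = a² × P(1−P) = 2.38² × 0.2188 = 1.23961

1.240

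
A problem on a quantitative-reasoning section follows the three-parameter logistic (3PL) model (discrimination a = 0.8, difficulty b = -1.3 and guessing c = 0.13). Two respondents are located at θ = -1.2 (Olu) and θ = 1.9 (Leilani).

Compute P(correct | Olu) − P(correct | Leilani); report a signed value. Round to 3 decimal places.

-0.355

P(θ) = c + (1 − c) · 1 / (1 + exp(−a(θ − b)))
P(Olu) = 0.5824  [exponent 0.0800]
P(Leilani) = 0.9376  [exponent 2.5600]
Difference = 0.5824 − 0.9376 = -0.3552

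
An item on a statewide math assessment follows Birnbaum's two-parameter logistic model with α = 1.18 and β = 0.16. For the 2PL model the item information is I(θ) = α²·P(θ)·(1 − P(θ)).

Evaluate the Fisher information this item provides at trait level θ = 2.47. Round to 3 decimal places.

P = 1/(1+e^{-2.7258}) = 0.9385
P(1−P) = 0.9385 × 0.0615 = 0.0577
I = α² × P(1−P) = 1.18² × 0.0577 = 0.08033

0.080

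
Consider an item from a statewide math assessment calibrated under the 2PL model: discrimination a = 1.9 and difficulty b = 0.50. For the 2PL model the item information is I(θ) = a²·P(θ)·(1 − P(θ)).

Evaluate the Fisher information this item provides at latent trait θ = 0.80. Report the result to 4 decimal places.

P = 1/(1+e^{-0.5700}) = 0.6388
P(1−P) = 0.6388 × 0.3612 = 0.2307
I = a² × P(1−P) = 1.9² × 0.2307 = 0.83299

0.8330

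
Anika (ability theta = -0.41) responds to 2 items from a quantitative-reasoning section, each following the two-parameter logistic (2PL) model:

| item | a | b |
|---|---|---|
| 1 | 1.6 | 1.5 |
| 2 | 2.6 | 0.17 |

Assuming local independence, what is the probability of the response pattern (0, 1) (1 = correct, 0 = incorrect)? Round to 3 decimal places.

P(theta) = 1 / (1 + exp(−a(theta − b)))
P_1 = 1/(1+e^{3.0560}) = 0.0450
P_2 = 1/(1+e^{1.5080}) = 0.1812
L = (1−P_1) × P_2 = 0.9550 × 0.1812 = 0.17309

0.173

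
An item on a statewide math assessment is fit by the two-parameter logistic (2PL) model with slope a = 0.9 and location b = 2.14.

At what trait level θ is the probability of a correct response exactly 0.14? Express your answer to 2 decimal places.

P(θ) = 1 / (1 + exp(−a(θ − b)))
logit = ln(0.1400/0.8600) = -1.8153
θ = b + logit/(a) = 2.14 + (-1.8153)/0.9000 = 0.1230

0.12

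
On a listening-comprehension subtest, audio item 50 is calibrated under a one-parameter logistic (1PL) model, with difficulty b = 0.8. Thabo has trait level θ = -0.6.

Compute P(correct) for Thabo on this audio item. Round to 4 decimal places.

P(θ) = 1 / (1 + exp(−(θ − b)))
Exponent: (-0.6 − 0.8) = -1.4000
1/(1 + e^{1.4000}) = 0.1978
P = 0.1978

0.1978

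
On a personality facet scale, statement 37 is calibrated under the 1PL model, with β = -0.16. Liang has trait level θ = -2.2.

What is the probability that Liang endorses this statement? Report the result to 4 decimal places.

P(θ) = 1 / (1 + exp(−(θ − β)))
Exponent: (-2.2 − (-0.16)) = -2.0400
1/(1 + e^{2.0400}) = 0.1151
P = 0.1151

0.1151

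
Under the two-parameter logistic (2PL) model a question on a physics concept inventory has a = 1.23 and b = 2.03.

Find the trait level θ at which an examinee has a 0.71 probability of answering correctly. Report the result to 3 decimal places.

P(θ) = 1 / (1 + exp(−a(θ − b)))
logit = ln(0.7100/0.2900) = 0.8954
θ = b + logit/(a) = 2.03 + 0.8954/1.2300 = 2.7580

2.758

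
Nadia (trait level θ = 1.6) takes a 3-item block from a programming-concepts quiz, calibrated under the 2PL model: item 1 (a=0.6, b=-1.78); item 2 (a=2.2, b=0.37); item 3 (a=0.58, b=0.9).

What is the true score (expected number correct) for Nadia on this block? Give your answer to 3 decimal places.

P(θ) = 1 / (1 + exp(−a(θ − b)))
P_1 = 1/(1+e^{-2.0280}) = 0.8837
P_2 = 1/(1+e^{-2.7060}) = 0.9374
P_3 = 1/(1+e^{-0.4060}) = 0.6001
E[score] = 0.8837 + 0.9374 + 0.6001 = 2.4212

2.421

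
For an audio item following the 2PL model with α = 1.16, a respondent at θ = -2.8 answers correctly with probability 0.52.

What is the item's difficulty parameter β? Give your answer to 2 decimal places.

P(θ) = 1 / (1 + exp(−α(θ − β)))
logit(0.52) = ln(0.52/0.48) = 0.0800
β = θ − logit/(α) = -2.8 − 0.0800/1.1600 = -2.8690

-2.87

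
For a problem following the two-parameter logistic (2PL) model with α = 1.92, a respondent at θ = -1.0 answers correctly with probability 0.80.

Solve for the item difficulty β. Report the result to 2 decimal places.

-1.72

P(θ) = 1 / (1 + exp(−α(θ − β)))
logit(0.80) = ln(0.80/0.20) = 1.3863
β = θ − logit/(α) = -1.0 − 1.3863/1.9200 = -1.7220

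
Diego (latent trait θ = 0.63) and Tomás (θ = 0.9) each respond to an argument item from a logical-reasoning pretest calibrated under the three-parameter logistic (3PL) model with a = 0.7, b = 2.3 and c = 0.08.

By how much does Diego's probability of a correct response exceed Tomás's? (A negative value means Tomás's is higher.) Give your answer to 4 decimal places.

P(θ) = c + (1 − c) · 1 / (1 + exp(−a(θ − b)))
P(Diego) = 0.2981  [exponent -1.1690]
P(Tomás) = 0.3311  [exponent -0.9800]
Difference = 0.2981 − 0.3311 = -0.0330

-0.0330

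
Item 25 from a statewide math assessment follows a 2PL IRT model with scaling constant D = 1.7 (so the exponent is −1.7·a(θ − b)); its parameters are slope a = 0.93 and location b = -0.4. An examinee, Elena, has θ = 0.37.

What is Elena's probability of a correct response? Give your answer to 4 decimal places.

P(θ) = 1 / (1 + exp(−D·a(θ − b)))
Exponent: 1.7 × 0.93 × (0.37 − (-0.4)) = 1.2174
1/(1 + e^{-1.2174}) = 0.7716
P = 0.7716

0.7716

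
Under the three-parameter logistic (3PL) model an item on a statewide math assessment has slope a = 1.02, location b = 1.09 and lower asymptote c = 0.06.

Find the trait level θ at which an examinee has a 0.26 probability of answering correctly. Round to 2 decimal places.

P(θ) = c + (1 − c) · 1 / (1 + exp(−a(θ − b)))
Remove guessing floor: (0.26 − 0.06)/(1 − 0.06) = 0.2128
logit = ln(0.2128/0.7872) = -1.3083
θ = b + logit/(a) = 1.09 + (-1.3083)/1.0200 = -0.1927

-0.19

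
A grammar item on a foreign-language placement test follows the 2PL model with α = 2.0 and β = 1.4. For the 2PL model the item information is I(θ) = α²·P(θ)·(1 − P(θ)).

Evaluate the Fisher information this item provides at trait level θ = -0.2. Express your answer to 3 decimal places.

0.151

P = 1/(1+e^{3.2000}) = 0.0392
P(1−P) = 0.0392 × 0.9608 = 0.0376
I = α² × P(1−P) = 2.0² × 0.0376 = 0.15053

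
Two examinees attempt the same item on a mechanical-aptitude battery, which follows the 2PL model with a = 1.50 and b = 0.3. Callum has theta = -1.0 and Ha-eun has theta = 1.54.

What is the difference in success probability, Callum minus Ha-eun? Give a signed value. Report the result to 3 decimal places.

P(theta) = 1 / (1 + exp(−a(theta − b)))
P(Callum) = 0.1246  [exponent -1.9500]
P(Ha-eun) = 0.8653  [exponent 1.8600]
Difference = 0.1246 − 0.8653 = -0.7407

-0.741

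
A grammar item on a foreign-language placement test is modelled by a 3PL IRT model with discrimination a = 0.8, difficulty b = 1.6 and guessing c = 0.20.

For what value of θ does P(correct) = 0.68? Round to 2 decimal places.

2.11

P(θ) = c + (1 − c) · 1 / (1 + exp(−a(θ − b)))
Remove guessing floor: (0.68 − 0.20)/(1 − 0.20) = 0.6000
logit = ln(0.6000/0.4000) = 0.4055
θ = b + logit/(a) = 1.6 + 0.4055/0.8000 = 2.1068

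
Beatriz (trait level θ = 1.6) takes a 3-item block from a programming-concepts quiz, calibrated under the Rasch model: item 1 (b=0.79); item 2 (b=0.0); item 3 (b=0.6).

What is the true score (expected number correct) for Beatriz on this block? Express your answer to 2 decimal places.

P(θ) = 1 / (1 + exp(−(θ − b)))
P_1 = 1/(1+e^{-0.8100}) = 0.6921
P_2 = 1/(1+e^{-1.6000}) = 0.8320
P_3 = 1/(1+e^{-1.0000}) = 0.7311
E[score] = 0.6921 + 0.8320 + 0.7311 = 2.2552

2.26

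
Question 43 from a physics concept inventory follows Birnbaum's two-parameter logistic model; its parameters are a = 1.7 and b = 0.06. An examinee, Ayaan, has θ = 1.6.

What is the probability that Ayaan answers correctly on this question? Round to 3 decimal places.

P(θ) = 1 / (1 + exp(−a(θ − b)))
Exponent: 1.7 × (1.6 − 0.06) = 2.6180
1/(1 + e^{-2.6180}) = 0.9320

0.932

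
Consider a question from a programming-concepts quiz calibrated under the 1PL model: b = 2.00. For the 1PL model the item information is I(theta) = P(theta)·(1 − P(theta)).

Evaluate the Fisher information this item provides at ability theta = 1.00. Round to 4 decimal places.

0.1966

P = 1/(1+e^{1.0000}) = 0.2689
P(1−P) = 0.2689 × 0.7311 = 0.1966
I = P(1−P) = 0.19661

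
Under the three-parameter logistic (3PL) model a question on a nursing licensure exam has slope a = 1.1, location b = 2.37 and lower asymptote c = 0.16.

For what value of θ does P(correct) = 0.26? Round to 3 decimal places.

0.550

P(θ) = c + (1 − c) · 1 / (1 + exp(−a(θ − b)))
Remove guessing floor: (0.26 − 0.16)/(1 − 0.16) = 0.1190
logit = ln(0.1190/0.8810) = -2.0015
θ = b + logit/(a) = 2.37 + (-2.0015)/1.1000 = 0.5505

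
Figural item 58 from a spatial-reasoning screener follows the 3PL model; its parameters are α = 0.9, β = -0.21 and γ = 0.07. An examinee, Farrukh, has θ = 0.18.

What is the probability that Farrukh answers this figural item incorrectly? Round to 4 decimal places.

P(θ) = γ + (1 − γ) · 1 / (1 + exp(−α(θ − β)))
Exponent: 0.9 × (0.18 − (-0.21)) = 0.3510
1/(1 + e^{-0.3510}) = 0.5869
P = 0.07 + 0.93 × 0.5869 = 0.6158
P(incorrect) = 1 − 0.6158 = 0.3842

0.3842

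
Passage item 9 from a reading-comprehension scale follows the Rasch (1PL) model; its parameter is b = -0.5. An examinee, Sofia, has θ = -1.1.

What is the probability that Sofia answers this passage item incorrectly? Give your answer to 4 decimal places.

P(θ) = 1 / (1 + exp(−(θ − b)))
Exponent: (-1.1 − (-0.5)) = -0.6000
1/(1 + e^{0.6000}) = 0.3543
P = 0.3543
P(incorrect) = 1 − 0.3543 = 0.6457

0.6457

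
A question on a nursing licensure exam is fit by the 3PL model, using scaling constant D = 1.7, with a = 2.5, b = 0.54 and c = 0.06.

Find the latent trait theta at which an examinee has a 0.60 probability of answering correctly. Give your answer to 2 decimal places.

P(theta) = c + (1 − c) · 1 / (1 + exp(−D·a(theta − b)))
Remove guessing floor: (0.60 − 0.06)/(1 − 0.06) = 0.5745
logit = ln(0.5745/0.4255) = 0.3001
theta = b + logit/(1.7·a) = 0.54 + 0.3001/4.2500 = 0.6106

0.61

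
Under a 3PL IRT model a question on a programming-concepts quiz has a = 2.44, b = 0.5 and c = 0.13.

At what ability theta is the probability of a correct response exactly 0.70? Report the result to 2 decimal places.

P(theta) = c + (1 − c) · 1 / (1 + exp(−a(theta − b)))
Remove guessing floor: (0.70 − 0.13)/(1 − 0.13) = 0.6552
logit = ln(0.6552/0.3448) = 0.6419
theta = b + logit/(a) = 0.5 + 0.6419/2.4400 = 0.7631

0.76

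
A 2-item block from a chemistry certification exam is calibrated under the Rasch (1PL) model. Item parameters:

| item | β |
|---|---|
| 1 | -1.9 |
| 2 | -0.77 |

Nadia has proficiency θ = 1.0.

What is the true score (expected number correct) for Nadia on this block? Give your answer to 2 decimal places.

P(θ) = 1 / (1 + exp(−(θ − β)))
P_1 = 1/(1+e^{-2.9000}) = 0.9478
P_2 = 1/(1+e^{-1.7700}) = 0.8545
E[score] = 0.9478 + 0.8545 = 1.8023

1.80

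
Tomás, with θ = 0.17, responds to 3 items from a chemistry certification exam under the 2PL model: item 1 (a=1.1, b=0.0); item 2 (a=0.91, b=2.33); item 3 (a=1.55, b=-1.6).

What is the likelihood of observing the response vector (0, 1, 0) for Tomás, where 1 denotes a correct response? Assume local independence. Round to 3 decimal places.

P(θ) = 1 / (1 + exp(−a(θ − b)))
P_1 = 1/(1+e^{-0.1870}) = 0.5466
P_2 = 1/(1+e^{1.9656}) = 0.1229
P_3 = 1/(1+e^{-2.7435}) = 0.9395
L = (1−P_1) × P_2 × (1−P_3) = 0.4534 × 0.1229 × 0.0605 = 0.00337

0.003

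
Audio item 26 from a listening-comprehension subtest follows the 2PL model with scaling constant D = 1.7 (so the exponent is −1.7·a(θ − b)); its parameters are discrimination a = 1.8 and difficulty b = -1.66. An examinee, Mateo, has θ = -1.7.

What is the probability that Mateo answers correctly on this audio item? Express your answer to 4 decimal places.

P(θ) = 1 / (1 + exp(−D·a(θ − b)))
Exponent: 1.7 × 1.8 × (-1.7 − (-1.66)) = -0.1224
1/(1 + e^{0.1224}) = 0.4694
P = 0.4694

0.4694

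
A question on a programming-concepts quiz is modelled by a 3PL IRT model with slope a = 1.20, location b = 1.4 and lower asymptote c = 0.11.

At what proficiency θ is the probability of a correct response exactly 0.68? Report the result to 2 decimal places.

P(θ) = c + (1 − c) · 1 / (1 + exp(−a(θ − b)))
Remove guessing floor: (0.68 − 0.11)/(1 − 0.11) = 0.6404
logit = ln(0.6404/0.3596) = 0.5773
θ = b + logit/(a) = 1.4 + 0.5773/1.2000 = 1.8811

1.88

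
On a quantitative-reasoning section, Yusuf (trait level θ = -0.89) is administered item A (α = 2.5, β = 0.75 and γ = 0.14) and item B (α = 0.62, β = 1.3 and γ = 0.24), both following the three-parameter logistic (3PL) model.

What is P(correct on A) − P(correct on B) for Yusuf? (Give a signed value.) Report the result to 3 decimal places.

-0.241

P(θ) = γ + (1 − γ) · 1 / (1 + exp(−α(θ − β)))
P_A = 0.1540
P_B = 0.3955
P_A − P_B = -0.2415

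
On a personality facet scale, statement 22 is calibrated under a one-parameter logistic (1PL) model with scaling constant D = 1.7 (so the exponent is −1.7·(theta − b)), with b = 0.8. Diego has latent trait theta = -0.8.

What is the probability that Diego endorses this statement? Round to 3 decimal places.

0.062

P(theta) = 1 / (1 + exp(−D·(theta − b)))
Exponent: 1.7 × (-0.8 − 0.8) = -2.7200
1/(1 + e^{2.7200}) = 0.0618
P = 0.0618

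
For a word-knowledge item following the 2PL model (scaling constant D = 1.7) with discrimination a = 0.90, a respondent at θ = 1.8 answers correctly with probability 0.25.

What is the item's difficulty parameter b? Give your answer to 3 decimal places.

P(θ) = 1 / (1 + exp(−D·a(θ − b)))
logit(0.25) = ln(0.25/0.75) = -1.0986
b = θ − logit/(1.7·a) = 1.8 − (-1.0986)/1.5300 = 2.5180

2.518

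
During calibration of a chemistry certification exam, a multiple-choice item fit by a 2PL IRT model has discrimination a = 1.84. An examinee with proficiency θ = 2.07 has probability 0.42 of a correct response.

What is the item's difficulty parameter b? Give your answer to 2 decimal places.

2.25

P(θ) = 1 / (1 + exp(−a(θ − b)))
logit(0.42) = ln(0.42/0.58) = -0.3228
b = θ − logit/(a) = 2.07 − (-0.3228)/1.8400 = 2.2454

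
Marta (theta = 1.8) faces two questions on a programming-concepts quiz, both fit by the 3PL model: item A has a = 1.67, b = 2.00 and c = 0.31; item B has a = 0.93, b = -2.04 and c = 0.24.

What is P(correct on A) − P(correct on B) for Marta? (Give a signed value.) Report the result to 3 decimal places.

-0.381

P(theta) = c + (1 − c) · 1 / (1 + exp(−a(theta − b)))
P_A = 0.5979
P_B = 0.9792
P_A − P_B = -0.3813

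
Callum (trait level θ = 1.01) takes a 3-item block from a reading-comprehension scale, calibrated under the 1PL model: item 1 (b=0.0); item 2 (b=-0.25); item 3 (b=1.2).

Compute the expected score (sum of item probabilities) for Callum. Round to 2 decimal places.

1.96

P(θ) = 1 / (1 + exp(−(θ − b)))
P_1 = 1/(1+e^{-1.0100}) = 0.7330
P_2 = 1/(1+e^{-1.2600}) = 0.7790
P_3 = 1/(1+e^{0.1900}) = 0.4526
E[score] = 0.7330 + 0.7790 + 0.4526 = 1.9647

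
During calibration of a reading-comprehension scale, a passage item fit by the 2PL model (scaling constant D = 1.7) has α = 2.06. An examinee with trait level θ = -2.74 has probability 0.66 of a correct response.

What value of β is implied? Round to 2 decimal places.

P(θ) = 1 / (1 + exp(−D·α(θ − β)))
logit(0.66) = ln(0.66/0.34) = 0.6633
β = θ − logit/(1.7·α) = -2.74 − 0.6633/3.5020 = -2.9294

-2.93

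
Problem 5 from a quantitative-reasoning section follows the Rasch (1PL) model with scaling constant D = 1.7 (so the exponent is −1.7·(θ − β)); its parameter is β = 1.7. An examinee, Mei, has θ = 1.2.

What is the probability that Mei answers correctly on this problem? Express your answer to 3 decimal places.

0.299

P(θ) = 1 / (1 + exp(−D·(θ − β)))
Exponent: 1.7 × (1.2 − 1.7) = -0.8500
1/(1 + e^{0.8500}) = 0.2994
P = 0.2994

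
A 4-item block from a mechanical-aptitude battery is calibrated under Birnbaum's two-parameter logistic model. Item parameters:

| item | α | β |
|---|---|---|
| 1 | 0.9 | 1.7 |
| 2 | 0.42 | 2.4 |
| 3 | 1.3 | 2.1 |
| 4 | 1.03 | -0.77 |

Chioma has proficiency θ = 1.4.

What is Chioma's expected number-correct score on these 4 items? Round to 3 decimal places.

2.020

P(θ) = 1 / (1 + exp(−α(θ − β)))
P_1 = 1/(1+e^{0.2700}) = 0.4329
P_2 = 1/(1+e^{0.4200}) = 0.3965
P_3 = 1/(1+e^{0.9100}) = 0.2870
P_4 = 1/(1+e^{-2.2351}) = 0.9034
E[score] = 0.4329 + 0.3965 + 0.2870 + 0.9034 = 2.0198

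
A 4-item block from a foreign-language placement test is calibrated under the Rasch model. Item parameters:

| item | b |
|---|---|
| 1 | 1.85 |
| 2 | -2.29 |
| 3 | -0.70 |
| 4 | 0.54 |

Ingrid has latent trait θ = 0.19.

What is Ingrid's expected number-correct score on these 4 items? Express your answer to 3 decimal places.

P(θ) = 1 / (1 + exp(−(θ − b)))
P_1 = 1/(1+e^{1.6600}) = 0.1598
P_2 = 1/(1+e^{-2.4800}) = 0.9227
P_3 = 1/(1+e^{-0.8900}) = 0.7089
P_4 = 1/(1+e^{0.3500}) = 0.4134
E[score] = 0.1598 + 0.9227 + 0.7089 + 0.4134 = 2.2048

2.205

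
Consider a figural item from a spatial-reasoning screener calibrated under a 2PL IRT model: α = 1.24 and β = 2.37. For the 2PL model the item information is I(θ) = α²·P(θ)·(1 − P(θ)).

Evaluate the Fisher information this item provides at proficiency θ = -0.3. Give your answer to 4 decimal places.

0.0522

P = 1/(1+e^{3.3108}) = 0.0352
P(1−P) = 0.0352 × 0.9648 = 0.0340
I = α² × P(1−P) = 1.24² × 0.0340 = 0.05222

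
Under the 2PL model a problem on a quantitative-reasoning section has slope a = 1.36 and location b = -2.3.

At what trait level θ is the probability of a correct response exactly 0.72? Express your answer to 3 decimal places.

-1.606

P(θ) = 1 / (1 + exp(−a(θ − b)))
logit = ln(0.7200/0.2800) = 0.9445
θ = b + logit/(a) = -2.3 + 0.9445/1.3600 = -1.6055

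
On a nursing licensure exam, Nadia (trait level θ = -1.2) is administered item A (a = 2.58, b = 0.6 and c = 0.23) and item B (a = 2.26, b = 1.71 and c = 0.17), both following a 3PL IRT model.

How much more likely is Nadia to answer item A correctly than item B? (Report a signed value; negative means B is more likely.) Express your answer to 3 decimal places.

P(θ) = c + (1 − c) · 1 / (1 + exp(−a(θ − b)))
P_A = 0.2373
P_B = 0.1712
P_A − P_B = 0.0662

0.066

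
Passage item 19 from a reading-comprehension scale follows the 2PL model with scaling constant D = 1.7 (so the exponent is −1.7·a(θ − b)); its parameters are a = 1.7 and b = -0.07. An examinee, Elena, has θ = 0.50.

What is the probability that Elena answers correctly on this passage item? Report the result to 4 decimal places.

P(θ) = 1 / (1 + exp(−D·a(θ − b)))
Exponent: 1.7 × 1.7 × (0.50 − (-0.07)) = 1.6473
1/(1 + e^{-1.6473}) = 0.8385
P = 0.8385

0.8385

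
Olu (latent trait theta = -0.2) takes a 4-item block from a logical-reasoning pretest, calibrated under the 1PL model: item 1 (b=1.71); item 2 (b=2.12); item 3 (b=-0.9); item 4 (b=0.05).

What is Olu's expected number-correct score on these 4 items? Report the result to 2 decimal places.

P(theta) = 1 / (1 + exp(−(theta − b)))
P_1 = 1/(1+e^{1.9100}) = 0.1290
P_2 = 1/(1+e^{2.3200}) = 0.0895
P_3 = 1/(1+e^{-0.7000}) = 0.6682
P_4 = 1/(1+e^{0.2500}) = 0.4378
E[score] = 0.1290 + 0.0895 + 0.6682 + 0.4378 = 1.3245

1.32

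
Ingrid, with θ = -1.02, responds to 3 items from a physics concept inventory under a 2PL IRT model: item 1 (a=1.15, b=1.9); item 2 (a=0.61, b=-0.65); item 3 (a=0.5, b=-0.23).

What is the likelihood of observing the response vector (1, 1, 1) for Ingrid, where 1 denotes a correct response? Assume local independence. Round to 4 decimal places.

P(θ) = 1 / (1 + exp(−a(θ − b)))
P_1 = 1/(1+e^{3.3580}) = 0.0336
P_2 = 1/(1+e^{0.2257}) = 0.4438
P_3 = 1/(1+e^{0.3950}) = 0.4025
L = P_1 × P_2 × P_3 = 0.0336 × 0.4438 × 0.4025 = 0.00601

0.0060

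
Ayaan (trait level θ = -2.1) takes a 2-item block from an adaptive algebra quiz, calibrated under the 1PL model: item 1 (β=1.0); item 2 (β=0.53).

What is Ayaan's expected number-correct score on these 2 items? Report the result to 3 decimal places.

0.110

P(θ) = 1 / (1 + exp(−(θ − β)))
P_1 = 1/(1+e^{3.1000}) = 0.0431
P_2 = 1/(1+e^{2.6300}) = 0.0672
E[score] = 0.0431 + 0.0672 = 0.1103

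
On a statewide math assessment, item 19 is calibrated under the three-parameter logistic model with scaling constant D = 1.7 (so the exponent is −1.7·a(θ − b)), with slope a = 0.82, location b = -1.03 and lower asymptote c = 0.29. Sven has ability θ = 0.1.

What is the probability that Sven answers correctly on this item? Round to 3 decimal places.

0.878

P(θ) = c + (1 − c) · 1 / (1 + exp(−D·a(θ − b)))
Exponent: 1.7 × 0.82 × (0.1 − (-1.03)) = 1.5752
1/(1 + e^{-1.5752}) = 0.8285
P = 0.29 + 0.71 × 0.8285 = 0.8783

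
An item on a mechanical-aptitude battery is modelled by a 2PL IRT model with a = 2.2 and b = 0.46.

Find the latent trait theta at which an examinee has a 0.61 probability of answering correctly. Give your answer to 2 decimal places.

0.66

P(theta) = 1 / (1 + exp(−a(theta − b)))
logit = ln(0.6100/0.3900) = 0.4473
theta = b + logit/(a) = 0.46 + 0.4473/2.2000 = 0.6633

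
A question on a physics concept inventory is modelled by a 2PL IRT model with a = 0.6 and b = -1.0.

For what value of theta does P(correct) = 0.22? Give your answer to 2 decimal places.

P(theta) = 1 / (1 + exp(−a(theta − b)))
logit = ln(0.2200/0.7800) = -1.2657
theta = b + logit/(a) = -1.0 + (-1.2657)/0.6000 = -3.1094

-3.11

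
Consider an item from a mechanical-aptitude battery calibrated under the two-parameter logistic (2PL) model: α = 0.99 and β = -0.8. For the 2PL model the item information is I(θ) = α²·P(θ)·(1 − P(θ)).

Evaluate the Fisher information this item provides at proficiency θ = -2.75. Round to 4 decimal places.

P = 1/(1+e^{1.9305}) = 0.1267
P(1−P) = 0.1267 × 0.8733 = 0.1106
I = α² × P(1−P) = 0.99² × 0.1106 = 0.10844

0.1084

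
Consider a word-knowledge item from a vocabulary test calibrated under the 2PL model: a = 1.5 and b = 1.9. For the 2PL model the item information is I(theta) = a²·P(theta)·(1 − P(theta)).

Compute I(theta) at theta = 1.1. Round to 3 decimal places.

P = 1/(1+e^{1.2000}) = 0.2315
P(1−P) = 0.2315 × 0.7685 = 0.1779
I = a² × P(1−P) = 1.5² × 0.1779 = 0.40026

0.400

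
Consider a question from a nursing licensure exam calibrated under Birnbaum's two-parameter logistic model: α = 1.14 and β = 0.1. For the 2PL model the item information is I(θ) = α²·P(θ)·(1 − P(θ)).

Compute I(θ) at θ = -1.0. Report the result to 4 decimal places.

P = 1/(1+e^{1.2540}) = 0.2220
P(1−P) = 0.2220 × 0.7780 = 0.1727
I = α² × P(1−P) = 1.14² × 0.1727 = 0.22447

0.2245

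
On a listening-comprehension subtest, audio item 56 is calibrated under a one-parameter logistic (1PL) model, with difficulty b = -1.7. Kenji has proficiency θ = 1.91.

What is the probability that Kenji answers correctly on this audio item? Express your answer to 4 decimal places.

0.9737

P(θ) = 1 / (1 + exp(−(θ − b)))
Exponent: (1.91 − (-1.7)) = 3.6100
1/(1 + e^{-3.6100}) = 0.9737
P = 0.9737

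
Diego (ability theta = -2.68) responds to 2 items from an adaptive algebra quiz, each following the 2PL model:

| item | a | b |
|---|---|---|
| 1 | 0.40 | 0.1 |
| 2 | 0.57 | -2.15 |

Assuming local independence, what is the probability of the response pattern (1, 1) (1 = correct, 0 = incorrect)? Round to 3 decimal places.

P(theta) = 1 / (1 + exp(−a(theta − b)))
P_1 = 1/(1+e^{1.1120}) = 0.2475
P_2 = 1/(1+e^{0.3021}) = 0.4250
L = P_1 × P_2 = 0.2475 × 0.4250 = 0.10520

0.105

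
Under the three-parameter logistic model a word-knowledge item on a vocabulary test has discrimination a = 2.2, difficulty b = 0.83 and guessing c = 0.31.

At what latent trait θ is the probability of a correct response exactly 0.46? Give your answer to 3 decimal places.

P(θ) = c + (1 − c) · 1 / (1 + exp(−a(θ − b)))
Remove guessing floor: (0.46 − 0.31)/(1 − 0.31) = 0.2174
logit = ln(0.2174/0.7826) = -1.2809
θ = b + logit/(a) = 0.83 + (-1.2809)/2.2000 = 0.2478

0.248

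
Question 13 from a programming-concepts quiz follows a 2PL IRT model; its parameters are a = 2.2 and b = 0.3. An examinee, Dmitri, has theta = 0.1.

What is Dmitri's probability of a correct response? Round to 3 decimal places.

P(theta) = 1 / (1 + exp(−a(theta − b)))
Exponent: 2.2 × (0.1 − 0.3) = -0.4400
1/(1 + e^{0.4400}) = 0.3917

0.392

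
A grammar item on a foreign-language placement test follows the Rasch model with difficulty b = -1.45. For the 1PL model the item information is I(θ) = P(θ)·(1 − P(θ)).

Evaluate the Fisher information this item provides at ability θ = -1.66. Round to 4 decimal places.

P = 1/(1+e^{0.2100}) = 0.4477
P(1−P) = 0.4477 × 0.5523 = 0.2473
I = P(1−P) = 0.24726

0.2473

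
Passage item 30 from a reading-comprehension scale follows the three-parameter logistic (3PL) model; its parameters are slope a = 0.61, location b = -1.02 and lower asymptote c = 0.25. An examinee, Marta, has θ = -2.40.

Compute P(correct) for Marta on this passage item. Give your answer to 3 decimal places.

0.476

P(θ) = c + (1 − c) · 1 / (1 + exp(−a(θ − b)))
Exponent: 0.61 × (-2.40 − (-1.02)) = -0.8418
1/(1 + e^{0.8418}) = 0.3012
P = 0.25 + 0.75 × 0.3012 = 0.4759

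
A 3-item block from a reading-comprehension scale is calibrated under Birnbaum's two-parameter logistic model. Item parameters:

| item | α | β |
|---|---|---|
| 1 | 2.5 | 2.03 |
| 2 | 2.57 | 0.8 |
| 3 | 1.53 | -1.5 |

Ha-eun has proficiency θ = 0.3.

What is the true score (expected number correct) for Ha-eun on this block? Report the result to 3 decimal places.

P(θ) = 1 / (1 + exp(−α(θ − β)))
P_1 = 1/(1+e^{4.3250}) = 0.0131
P_2 = 1/(1+e^{1.2850}) = 0.2167
P_3 = 1/(1+e^{-2.7540}) = 0.9401
E[score] = 0.0131 + 0.2167 + 0.9401 = 1.1699

1.170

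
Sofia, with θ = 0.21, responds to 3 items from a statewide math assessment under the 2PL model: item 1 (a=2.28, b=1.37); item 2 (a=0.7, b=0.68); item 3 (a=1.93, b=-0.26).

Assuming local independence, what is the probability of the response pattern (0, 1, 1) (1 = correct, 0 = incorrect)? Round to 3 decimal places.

P(θ) = 1 / (1 + exp(−a(θ − b)))
P_1 = 1/(1+e^{2.6448}) = 0.0663
P_2 = 1/(1+e^{0.3290}) = 0.4185
P_3 = 1/(1+e^{-0.9071}) = 0.7124
L = (1−P_1) × P_2 × P_3 = 0.9337 × 0.4185 × 0.7124 = 0.27836

0.278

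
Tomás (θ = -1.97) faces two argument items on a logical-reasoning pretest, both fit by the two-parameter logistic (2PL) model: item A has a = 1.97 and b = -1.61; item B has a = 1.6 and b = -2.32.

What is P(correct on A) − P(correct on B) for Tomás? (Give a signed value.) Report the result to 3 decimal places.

-0.307

P(θ) = 1 / (1 + exp(−a(θ − b)))
P_A = 0.3298
P_B = 0.6365
P_A − P_B = -0.3067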